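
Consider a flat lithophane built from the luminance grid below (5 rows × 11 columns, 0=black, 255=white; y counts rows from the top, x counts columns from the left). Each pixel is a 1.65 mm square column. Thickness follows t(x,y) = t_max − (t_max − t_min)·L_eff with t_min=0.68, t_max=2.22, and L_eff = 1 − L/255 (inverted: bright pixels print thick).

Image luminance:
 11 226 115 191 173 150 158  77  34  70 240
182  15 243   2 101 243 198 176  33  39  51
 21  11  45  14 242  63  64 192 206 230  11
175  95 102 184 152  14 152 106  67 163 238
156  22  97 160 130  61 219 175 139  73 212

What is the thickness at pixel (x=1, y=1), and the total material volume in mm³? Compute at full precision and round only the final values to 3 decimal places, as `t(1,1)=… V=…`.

span = t_max - t_min = 2.22 - 0.68 = 1.540
L(1,1) = 15, L_eff = 1 - 15/255 = 0.941176 (inverted)
t(1,1) = 2.22 - 1.540·0.941176 = 0.771
Σt over all 5·11 pixels = 994213/12750 ≈ 77.9774902
V = pitch²·Σt = 1.65²·994213/12750 = 212.294

t(1,1)=0.771 V=212.294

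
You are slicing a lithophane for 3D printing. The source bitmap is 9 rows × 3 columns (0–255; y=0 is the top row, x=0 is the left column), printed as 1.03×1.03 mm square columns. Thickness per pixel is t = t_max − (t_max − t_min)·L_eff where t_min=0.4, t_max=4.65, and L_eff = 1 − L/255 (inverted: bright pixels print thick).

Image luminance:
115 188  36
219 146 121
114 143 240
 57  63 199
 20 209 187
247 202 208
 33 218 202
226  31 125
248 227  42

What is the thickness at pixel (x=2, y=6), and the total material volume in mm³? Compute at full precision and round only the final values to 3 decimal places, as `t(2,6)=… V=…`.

span = t_max - t_min = 4.65 - 0.4 = 4.250
L(2,6) = 202, L_eff = 1 - 202/255 = 0.207843 (inverted)
t(2,6) = 4.65 - 4.250·0.207843 = 3.767
Σt over all 9·3 pixels = 2357/30 ≈ 78.5666667
V = pitch²·Σt = 1.03²·2357/30 = 83.351

t(2,6)=3.767 V=83.351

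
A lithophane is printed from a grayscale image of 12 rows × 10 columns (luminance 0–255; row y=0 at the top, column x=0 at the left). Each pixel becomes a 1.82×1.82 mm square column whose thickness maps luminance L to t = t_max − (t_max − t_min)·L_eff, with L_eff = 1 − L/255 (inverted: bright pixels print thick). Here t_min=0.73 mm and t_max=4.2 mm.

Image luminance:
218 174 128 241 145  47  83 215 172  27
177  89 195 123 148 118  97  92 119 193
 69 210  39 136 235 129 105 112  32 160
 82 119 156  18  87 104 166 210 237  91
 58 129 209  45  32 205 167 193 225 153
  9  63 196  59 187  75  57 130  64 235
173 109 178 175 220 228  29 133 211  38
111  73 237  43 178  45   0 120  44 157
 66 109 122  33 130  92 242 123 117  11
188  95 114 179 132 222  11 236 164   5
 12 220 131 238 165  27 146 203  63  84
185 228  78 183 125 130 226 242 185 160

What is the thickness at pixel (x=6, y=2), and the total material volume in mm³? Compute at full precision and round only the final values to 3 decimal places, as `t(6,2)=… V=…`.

t(6,2)=2.159 V=998.424

span = t_max - t_min = 4.2 - 0.73 = 3.470
L(6,2) = 105, L_eff = 1 - 105/255 = 0.588235 (inverted)
t(6,2) = 4.2 - 3.470·0.588235 = 2.159
Σt over all 12·10 pixels = 7686211/25500 ≈ 301.4200392
V = pitch²·Σt = 1.82²·7686211/25500 = 998.424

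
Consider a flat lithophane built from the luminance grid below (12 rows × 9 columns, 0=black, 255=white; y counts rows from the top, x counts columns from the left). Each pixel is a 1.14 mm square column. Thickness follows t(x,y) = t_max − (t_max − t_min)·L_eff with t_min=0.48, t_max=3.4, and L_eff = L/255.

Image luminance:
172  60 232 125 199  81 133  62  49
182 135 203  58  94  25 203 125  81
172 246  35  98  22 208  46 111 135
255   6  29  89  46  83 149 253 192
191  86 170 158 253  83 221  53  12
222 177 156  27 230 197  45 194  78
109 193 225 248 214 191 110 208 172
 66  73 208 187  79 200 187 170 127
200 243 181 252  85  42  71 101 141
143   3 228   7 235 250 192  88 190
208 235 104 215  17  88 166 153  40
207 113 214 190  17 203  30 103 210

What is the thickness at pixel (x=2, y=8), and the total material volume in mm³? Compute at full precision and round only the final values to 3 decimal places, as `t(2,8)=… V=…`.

t(2,8)=1.327 V=252.812

span = t_max - t_min = 3.4 - 0.48 = 2.920
L(2,8) = 181, L_eff = 181/255 = 0.709804
t(2,8) = 3.4 - 2.920·0.709804 = 1.327
Σt over all 12·9 pixels = 72949/375 ≈ 194.5306667
V = pitch²·Σt = 1.14²·72949/375 = 252.812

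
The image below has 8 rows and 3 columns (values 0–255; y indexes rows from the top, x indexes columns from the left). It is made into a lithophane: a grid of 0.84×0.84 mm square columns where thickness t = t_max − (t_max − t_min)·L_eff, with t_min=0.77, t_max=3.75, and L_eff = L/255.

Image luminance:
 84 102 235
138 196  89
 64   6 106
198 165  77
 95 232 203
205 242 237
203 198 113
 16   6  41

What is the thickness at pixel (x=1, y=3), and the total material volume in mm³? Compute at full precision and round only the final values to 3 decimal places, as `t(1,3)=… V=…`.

t(1,3)=1.822 V=36.697

span = t_max - t_min = 3.75 - 0.77 = 2.980
L(1,3) = 165, L_eff = 165/255 = 0.647059
t(1,3) = 3.75 - 2.980·0.647059 = 1.822
Σt over all 8·3 pixels = 663101/12750 ≈ 52.0079216
V = pitch²·Σt = 0.84²·663101/12750 = 36.697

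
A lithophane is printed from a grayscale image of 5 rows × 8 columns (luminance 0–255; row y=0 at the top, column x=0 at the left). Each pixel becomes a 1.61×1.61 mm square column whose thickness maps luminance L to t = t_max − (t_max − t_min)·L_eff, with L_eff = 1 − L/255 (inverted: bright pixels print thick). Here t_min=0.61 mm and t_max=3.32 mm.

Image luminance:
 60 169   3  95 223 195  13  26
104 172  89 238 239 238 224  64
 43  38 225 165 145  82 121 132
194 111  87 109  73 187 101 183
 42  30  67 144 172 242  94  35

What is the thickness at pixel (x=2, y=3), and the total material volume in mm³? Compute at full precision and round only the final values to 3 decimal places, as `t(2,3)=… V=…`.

t(2,3)=1.535 V=200.268

span = t_max - t_min = 3.32 - 0.61 = 2.710
L(2,3) = 87, L_eff = 1 - 87/255 = 0.658824 (inverted)
t(2,3) = 3.32 - 2.710·0.658824 = 1.535
Σt over all 5·8 pixels = 328359/4250 ≈ 77.2609412
V = pitch²·Σt = 1.61²·328359/4250 = 200.268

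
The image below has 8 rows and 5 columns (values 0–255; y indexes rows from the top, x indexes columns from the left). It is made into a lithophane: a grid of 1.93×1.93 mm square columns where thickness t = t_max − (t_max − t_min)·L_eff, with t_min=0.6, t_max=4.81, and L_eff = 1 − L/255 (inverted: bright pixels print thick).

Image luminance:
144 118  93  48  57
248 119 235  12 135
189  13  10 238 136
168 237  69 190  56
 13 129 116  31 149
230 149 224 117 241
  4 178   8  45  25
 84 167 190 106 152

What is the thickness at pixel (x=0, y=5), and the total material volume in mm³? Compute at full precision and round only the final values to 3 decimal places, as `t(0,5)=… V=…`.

t(0,5)=4.397 V=389.074

span = t_max - t_min = 4.81 - 0.6 = 4.210
L(0,5) = 230, L_eff = 1 - 230/255 = 0.098039 (inverted)
t(0,5) = 4.81 - 4.210·0.098039 = 4.397
Σt over all 8·5 pixels = 2663533/25500 ≈ 104.4522745
V = pitch²·Σt = 1.93²·2663533/25500 = 389.074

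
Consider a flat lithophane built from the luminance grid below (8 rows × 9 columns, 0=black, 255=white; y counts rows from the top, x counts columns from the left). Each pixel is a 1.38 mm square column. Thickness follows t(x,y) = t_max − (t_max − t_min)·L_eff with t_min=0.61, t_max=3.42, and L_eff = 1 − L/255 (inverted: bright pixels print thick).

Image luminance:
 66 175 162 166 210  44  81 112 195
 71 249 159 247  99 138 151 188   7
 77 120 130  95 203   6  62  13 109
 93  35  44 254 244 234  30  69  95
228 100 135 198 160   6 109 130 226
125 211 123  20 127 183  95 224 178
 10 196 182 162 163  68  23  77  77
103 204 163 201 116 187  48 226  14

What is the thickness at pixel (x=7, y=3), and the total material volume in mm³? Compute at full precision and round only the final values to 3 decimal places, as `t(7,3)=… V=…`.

span = t_max - t_min = 3.42 - 0.61 = 2.810
L(7,3) = 69, L_eff = 1 - 69/255 = 0.729412 (inverted)
t(7,3) = 3.42 - 2.810·0.729412 = 1.370
Σt over all 8·9 pixels = 145.642
V = pitch²·Σt = 1.38²·145.642 = 277.361

t(7,3)=1.370 V=277.361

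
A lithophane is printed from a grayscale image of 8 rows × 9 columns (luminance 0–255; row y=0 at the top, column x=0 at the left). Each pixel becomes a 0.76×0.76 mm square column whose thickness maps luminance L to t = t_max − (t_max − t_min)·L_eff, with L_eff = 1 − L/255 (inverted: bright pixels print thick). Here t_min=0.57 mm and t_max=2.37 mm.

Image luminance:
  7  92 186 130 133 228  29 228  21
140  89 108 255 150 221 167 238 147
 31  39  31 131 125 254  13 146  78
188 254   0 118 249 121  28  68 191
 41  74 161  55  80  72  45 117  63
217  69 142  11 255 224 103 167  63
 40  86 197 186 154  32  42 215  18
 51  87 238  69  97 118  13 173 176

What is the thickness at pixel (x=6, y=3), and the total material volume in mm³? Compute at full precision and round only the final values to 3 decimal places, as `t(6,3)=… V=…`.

t(6,3)=0.768 V=58.707

span = t_max - t_min = 2.37 - 0.57 = 1.800
L(6,3) = 28, L_eff = 1 - 28/255 = 0.890196 (inverted)
t(6,3) = 2.37 - 1.800·0.890196 = 0.768
Σt over all 8·9 pixels = 101.64
V = pitch²·Σt = 0.76²·101.64 = 58.707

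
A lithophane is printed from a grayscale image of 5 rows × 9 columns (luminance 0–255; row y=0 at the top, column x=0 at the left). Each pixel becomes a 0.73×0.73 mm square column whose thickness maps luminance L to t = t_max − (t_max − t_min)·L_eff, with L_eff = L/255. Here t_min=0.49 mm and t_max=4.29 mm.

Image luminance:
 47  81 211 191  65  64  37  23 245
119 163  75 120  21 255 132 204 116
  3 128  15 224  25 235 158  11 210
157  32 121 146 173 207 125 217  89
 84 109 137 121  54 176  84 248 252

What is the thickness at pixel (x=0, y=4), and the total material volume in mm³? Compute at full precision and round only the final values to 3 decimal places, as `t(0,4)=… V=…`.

t(0,4)=3.038 V=57.532

span = t_max - t_min = 4.29 - 0.49 = 3.800
L(0,4) = 84, L_eff = 84/255 = 0.329412
t(0,4) = 4.29 - 3.800·0.329412 = 3.038
Σt over all 5·9 pixels = 110119/1020 ≈ 107.9598039
V = pitch²·Σt = 0.73²·110119/1020 = 57.532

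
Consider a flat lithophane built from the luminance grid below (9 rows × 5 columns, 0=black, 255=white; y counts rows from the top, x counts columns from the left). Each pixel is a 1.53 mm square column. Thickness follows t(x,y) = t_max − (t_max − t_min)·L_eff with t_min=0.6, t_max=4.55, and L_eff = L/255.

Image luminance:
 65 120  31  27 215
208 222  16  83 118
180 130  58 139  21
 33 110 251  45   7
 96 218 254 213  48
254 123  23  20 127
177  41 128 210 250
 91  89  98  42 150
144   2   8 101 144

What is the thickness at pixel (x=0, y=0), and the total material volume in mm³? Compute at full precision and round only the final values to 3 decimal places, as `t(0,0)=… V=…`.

span = t_max - t_min = 4.55 - 0.6 = 3.950
L(0,0) = 65, L_eff = 65/255 = 0.254902
t(0,0) = 4.55 - 3.950·0.254902 = 3.543
Σt over all 9·5 pixels = 42597/340 ≈ 125.2852941
V = pitch²·Σt = 1.53²·42597/340 = 293.280

t(0,0)=3.543 V=293.280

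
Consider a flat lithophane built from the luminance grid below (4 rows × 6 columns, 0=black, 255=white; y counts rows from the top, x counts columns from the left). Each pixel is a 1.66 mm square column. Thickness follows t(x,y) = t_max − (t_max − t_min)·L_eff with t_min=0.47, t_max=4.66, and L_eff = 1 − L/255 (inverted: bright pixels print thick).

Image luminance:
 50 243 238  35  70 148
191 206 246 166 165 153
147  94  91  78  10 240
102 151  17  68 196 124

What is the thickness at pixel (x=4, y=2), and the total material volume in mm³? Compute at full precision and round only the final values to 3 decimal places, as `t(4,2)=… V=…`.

t(4,2)=0.634 V=177.287

span = t_max - t_min = 4.66 - 0.47 = 4.190
L(4,2) = 10, L_eff = 1 - 10/255 = 0.960784 (inverted)
t(4,2) = 4.66 - 4.190·0.960784 = 0.634
Σt over all 4·6 pixels = 1640591/25500 ≈ 64.3369020
V = pitch²·Σt = 1.66²·1640591/25500 = 177.287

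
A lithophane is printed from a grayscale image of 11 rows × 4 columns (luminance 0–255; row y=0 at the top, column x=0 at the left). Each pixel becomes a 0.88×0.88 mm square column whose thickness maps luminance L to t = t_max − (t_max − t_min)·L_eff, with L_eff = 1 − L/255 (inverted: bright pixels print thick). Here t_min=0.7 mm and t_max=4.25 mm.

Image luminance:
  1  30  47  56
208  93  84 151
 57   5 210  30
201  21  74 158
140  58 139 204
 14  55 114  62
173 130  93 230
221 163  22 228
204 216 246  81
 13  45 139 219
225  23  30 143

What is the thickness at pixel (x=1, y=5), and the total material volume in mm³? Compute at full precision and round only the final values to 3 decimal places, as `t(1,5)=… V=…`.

t(1,5)=1.466 V=78.360

span = t_max - t_min = 4.25 - 0.7 = 3.550
L(1,5) = 55, L_eff = 1 - 55/255 = 0.784314 (inverted)
t(1,5) = 4.25 - 3.550·0.784314 = 1.466
Σt over all 11·4 pixels = 129014/1275 ≈ 101.1874510
V = pitch²·Σt = 0.88²·129014/1275 = 78.360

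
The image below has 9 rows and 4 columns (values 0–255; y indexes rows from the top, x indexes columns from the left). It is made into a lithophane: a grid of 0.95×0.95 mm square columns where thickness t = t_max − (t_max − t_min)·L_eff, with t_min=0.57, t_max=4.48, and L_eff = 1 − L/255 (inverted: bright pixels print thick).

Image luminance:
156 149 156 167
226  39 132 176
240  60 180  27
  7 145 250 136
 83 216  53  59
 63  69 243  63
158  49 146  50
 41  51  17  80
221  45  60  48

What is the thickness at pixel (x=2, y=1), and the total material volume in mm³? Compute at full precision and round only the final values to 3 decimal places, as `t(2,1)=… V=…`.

span = t_max - t_min = 4.48 - 0.57 = 3.910
L(2,1) = 132, L_eff = 1 - 132/255 = 0.482353 (inverted)
t(2,1) = 4.48 - 3.910·0.482353 = 2.594
Σt over all 9·4 pixels = 124183/1500 ≈ 82.7886667
V = pitch²·Σt = 0.95²·124183/1500 = 74.717

t(2,1)=2.594 V=74.717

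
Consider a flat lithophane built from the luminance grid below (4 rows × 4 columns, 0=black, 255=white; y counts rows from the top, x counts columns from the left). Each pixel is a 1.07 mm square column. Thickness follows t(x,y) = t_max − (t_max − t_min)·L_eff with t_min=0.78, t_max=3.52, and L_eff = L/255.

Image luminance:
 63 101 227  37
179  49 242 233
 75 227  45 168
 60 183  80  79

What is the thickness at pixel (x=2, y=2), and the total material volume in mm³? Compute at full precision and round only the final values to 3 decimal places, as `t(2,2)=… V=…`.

span = t_max - t_min = 3.52 - 0.78 = 2.740
L(2,2) = 45, L_eff = 45/255 = 0.176471
t(2,2) = 3.52 - 2.740·0.176471 = 3.036
Σt over all 4·4 pixels = 218752/6375 ≈ 34.3140392
V = pitch²·Σt = 1.07²·218752/6375 = 39.286

t(2,2)=3.036 V=39.286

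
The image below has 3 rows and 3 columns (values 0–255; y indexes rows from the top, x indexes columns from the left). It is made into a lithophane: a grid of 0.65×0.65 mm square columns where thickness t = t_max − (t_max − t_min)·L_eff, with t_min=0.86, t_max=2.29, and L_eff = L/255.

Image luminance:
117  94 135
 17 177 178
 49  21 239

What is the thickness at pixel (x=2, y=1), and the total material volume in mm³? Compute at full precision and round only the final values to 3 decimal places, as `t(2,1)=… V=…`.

span = t_max - t_min = 2.29 - 0.86 = 1.430
L(2,1) = 178, L_eff = 178/255 = 0.698039
t(2,1) = 2.29 - 1.430·0.698039 = 1.292
Σt over all 3·3 pixels = 189347/12750 ≈ 14.8507451
V = pitch²·Σt = 0.65²·189347/12750 = 6.274

t(2,1)=1.292 V=6.274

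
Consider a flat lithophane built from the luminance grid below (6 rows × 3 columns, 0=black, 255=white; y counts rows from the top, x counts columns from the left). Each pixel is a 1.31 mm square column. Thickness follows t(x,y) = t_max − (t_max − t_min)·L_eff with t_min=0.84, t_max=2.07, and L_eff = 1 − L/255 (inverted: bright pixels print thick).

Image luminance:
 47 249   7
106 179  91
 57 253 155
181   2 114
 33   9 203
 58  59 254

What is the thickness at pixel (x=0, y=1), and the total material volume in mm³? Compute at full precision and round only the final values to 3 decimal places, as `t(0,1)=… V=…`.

span = t_max - t_min = 2.07 - 0.84 = 1.230
L(0,1) = 106, L_eff = 1 - 106/255 = 0.584314 (inverted)
t(0,1) = 2.07 - 1.230·0.584314 = 1.351
Σt over all 6·3 pixels = 25.042
V = pitch²·Σt = 1.31²·25.042 = 42.975

t(0,1)=1.351 V=42.975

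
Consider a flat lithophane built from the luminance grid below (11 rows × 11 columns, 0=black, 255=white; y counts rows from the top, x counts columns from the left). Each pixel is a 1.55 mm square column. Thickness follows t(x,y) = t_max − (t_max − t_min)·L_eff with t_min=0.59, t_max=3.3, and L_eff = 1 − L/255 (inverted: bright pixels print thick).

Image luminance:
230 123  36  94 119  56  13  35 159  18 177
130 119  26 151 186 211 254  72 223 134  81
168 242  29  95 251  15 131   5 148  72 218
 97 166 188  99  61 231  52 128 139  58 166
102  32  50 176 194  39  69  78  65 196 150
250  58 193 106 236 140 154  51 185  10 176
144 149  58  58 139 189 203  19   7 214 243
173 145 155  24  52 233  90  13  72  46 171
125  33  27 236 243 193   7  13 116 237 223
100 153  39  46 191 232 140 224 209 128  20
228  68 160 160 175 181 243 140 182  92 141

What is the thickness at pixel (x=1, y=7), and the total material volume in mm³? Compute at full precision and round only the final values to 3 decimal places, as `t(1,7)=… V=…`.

t(1,7)=2.131 V=565.174

span = t_max - t_min = 3.3 - 0.59 = 2.710
L(1,7) = 145, L_eff = 1 - 145/255 = 0.431373 (inverted)
t(1,7) = 3.3 - 2.710·0.431373 = 2.131
Σt over all 11·11 pixels = 5998723/25500 ≈ 235.2440392
V = pitch²·Σt = 1.55²·5998723/25500 = 565.174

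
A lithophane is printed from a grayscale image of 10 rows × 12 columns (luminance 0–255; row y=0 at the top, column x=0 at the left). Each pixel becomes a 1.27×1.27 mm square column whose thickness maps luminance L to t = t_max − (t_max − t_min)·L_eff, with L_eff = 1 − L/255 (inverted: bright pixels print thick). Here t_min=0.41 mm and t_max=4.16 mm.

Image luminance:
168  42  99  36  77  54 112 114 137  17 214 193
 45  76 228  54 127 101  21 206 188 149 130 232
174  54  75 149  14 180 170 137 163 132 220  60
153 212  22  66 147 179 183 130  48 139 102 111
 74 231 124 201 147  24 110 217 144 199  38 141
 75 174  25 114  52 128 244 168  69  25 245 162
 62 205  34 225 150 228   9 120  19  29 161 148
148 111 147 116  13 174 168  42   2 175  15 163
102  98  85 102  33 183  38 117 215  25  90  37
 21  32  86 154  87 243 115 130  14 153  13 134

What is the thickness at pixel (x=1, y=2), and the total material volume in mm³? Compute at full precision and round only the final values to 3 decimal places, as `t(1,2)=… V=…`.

t(1,2)=1.204 V=410.047

span = t_max - t_min = 4.16 - 0.41 = 3.750
L(1,2) = 54, L_eff = 1 - 54/255 = 0.788235 (inverted)
t(1,2) = 4.16 - 3.750·0.788235 = 1.204
Σt over all 10·12 pixels = 43219/170 ≈ 254.2294118
V = pitch²·Σt = 1.27²·43219/170 = 410.047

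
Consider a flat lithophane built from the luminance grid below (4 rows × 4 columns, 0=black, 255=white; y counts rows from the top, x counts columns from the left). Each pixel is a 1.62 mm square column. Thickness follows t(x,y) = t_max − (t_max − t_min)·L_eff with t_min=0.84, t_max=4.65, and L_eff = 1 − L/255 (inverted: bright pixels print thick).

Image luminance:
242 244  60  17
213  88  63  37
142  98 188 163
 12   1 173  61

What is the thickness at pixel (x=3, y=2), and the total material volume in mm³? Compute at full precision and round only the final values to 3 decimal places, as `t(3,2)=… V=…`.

span = t_max - t_min = 4.65 - 0.84 = 3.810
L(3,2) = 163, L_eff = 1 - 163/255 = 0.360784 (inverted)
t(3,2) = 4.65 - 3.810·0.360784 = 3.275
Σt over all 4·4 pixels = 40.364
V = pitch²·Σt = 1.62²·40.364 = 105.931

t(3,2)=3.275 V=105.931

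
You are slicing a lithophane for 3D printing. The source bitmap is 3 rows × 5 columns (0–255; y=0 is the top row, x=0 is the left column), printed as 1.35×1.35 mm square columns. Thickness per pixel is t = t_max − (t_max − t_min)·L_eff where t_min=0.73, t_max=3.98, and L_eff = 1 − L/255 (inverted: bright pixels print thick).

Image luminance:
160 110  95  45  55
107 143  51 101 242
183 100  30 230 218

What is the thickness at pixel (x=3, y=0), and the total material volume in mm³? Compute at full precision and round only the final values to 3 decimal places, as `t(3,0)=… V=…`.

t(3,0)=1.304 V=63.393

span = t_max - t_min = 3.98 - 0.73 = 3.250
L(3,0) = 45, L_eff = 1 - 45/255 = 0.823529 (inverted)
t(3,0) = 3.98 - 3.250·0.823529 = 1.304
Σt over all 3·5 pixels = 2087/60 ≈ 34.7833333
V = pitch²·Σt = 1.35²·2087/60 = 63.393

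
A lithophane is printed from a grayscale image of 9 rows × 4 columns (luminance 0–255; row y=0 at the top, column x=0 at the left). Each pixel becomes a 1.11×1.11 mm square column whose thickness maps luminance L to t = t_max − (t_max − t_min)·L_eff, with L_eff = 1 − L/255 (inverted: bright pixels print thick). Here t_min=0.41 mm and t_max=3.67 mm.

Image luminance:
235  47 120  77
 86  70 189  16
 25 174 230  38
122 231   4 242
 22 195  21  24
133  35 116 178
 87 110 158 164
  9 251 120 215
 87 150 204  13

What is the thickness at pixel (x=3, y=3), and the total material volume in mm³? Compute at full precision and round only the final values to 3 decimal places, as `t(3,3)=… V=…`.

span = t_max - t_min = 3.67 - 0.41 = 3.260
L(3,3) = 242, L_eff = 1 - 242/255 = 0.050980 (inverted)
t(3,3) = 3.67 - 3.260·0.050980 = 3.504
Σt over all 9·4 pixels = 436232/6375 ≈ 68.4285490
V = pitch²·Σt = 1.11²·436232/6375 = 84.311

t(3,3)=3.504 V=84.311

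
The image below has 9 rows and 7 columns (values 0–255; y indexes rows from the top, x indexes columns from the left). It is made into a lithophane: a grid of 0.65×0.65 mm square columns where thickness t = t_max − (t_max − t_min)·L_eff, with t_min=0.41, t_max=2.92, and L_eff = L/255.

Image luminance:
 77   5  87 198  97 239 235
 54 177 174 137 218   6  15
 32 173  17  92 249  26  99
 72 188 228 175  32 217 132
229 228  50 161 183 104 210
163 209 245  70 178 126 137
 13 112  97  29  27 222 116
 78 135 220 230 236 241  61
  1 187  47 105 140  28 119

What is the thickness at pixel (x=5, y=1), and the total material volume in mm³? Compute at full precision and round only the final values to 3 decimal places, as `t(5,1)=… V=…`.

t(5,1)=2.861 V=43.671

span = t_max - t_min = 2.92 - 0.41 = 2.510
L(5,1) = 6, L_eff = 6/255 = 0.023529
t(5,1) = 2.92 - 2.510·0.023529 = 2.861
Σt over all 9·7 pixels = 658948/6375 ≈ 103.3643922
V = pitch²·Σt = 0.65²·658948/6375 = 43.671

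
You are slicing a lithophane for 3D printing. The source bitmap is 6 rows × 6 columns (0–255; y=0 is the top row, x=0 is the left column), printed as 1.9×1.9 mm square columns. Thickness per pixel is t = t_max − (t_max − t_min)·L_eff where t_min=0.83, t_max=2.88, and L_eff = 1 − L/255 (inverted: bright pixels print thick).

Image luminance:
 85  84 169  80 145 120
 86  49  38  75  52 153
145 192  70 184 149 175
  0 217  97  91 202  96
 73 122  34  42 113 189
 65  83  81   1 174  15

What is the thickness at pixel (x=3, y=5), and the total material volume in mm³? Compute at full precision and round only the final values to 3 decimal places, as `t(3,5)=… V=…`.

span = t_max - t_min = 2.88 - 0.83 = 2.050
L(3,5) = 1, L_eff = 1 - 1/255 = 0.996078 (inverted)
t(3,5) = 2.88 - 2.050·0.996078 = 0.838
Σt over all 6·6 pixels = 152987/2550 ≈ 59.9949020
V = pitch²·Σt = 1.9²·152987/2550 = 216.582

t(3,5)=0.838 V=216.582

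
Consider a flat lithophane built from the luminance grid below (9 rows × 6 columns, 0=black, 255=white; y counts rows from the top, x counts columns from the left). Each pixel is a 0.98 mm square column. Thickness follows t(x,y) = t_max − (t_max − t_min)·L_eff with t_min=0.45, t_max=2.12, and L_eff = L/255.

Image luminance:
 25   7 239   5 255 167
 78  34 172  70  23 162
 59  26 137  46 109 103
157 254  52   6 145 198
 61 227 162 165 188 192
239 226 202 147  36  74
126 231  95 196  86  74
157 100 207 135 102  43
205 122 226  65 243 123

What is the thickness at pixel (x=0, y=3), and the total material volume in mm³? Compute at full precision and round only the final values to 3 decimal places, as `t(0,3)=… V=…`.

t(0,3)=1.092 V=66.019

span = t_max - t_min = 2.12 - 0.45 = 1.670
L(0,3) = 157, L_eff = 157/255 = 0.615686
t(0,3) = 2.12 - 1.670·0.615686 = 1.092
Σt over all 9·6 pixels = 146076/2125 ≈ 68.7416471
V = pitch²·Σt = 0.98²·146076/2125 = 66.019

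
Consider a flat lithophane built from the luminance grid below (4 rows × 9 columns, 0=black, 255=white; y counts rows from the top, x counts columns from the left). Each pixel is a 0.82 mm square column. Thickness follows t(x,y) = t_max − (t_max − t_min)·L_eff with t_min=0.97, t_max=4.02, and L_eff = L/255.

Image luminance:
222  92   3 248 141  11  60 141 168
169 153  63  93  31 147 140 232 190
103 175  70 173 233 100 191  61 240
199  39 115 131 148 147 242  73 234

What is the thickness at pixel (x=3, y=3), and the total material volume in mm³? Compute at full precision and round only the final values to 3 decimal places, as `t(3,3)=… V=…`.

span = t_max - t_min = 4.02 - 0.97 = 3.050
L(3,3) = 131, L_eff = 131/255 = 0.513725
t(3,3) = 4.02 - 3.050·0.513725 = 2.453
Σt over all 4·9 pixels = 217207/2550 ≈ 85.1792157
V = pitch²·Σt = 0.82²·217207/2550 = 57.275

t(3,3)=2.453 V=57.275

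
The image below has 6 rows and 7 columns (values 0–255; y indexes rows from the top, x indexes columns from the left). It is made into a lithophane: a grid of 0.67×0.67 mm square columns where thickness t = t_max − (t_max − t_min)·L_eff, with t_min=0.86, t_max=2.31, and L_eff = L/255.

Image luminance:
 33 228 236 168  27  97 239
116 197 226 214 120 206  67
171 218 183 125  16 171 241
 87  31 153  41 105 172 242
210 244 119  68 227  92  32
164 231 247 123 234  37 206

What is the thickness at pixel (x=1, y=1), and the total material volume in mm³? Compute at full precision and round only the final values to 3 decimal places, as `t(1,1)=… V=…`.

span = t_max - t_min = 2.31 - 0.86 = 1.450
L(1,1) = 197, L_eff = 197/255 = 0.772549
t(1,1) = 2.31 - 1.450·0.772549 = 1.190
Σt over all 6·7 pixels = 155123/2550 ≈ 60.8325490
V = pitch²·Σt = 0.67²·155123/2550 = 27.308

t(1,1)=1.190 V=27.308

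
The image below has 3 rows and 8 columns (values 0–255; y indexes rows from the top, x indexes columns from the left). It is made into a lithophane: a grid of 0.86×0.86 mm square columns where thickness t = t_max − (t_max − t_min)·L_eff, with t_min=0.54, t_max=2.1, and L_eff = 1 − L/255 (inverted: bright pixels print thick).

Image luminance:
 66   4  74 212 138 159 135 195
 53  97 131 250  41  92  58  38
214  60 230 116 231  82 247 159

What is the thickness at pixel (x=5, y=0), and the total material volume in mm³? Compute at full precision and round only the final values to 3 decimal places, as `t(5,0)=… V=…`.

t(5,0)=1.513 V=23.530

span = t_max - t_min = 2.1 - 0.54 = 1.560
L(5,0) = 159, L_eff = 1 - 159/255 = 0.376471 (inverted)
t(5,0) = 2.1 - 1.560·0.376471 = 1.513
Σt over all 3·8 pixels = 67606/2125 ≈ 31.8145882
V = pitch²·Σt = 0.86²·67606/2125 = 23.530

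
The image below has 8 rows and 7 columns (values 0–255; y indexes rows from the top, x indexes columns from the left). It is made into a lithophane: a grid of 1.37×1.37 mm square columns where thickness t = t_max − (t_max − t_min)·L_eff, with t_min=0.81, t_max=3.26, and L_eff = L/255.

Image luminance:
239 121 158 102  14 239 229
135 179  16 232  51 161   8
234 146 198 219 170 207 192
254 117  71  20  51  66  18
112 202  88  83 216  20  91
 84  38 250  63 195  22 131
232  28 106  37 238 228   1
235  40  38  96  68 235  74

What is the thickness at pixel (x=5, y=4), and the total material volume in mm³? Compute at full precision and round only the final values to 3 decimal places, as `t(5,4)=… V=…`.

t(5,4)=3.068 V=214.649

span = t_max - t_min = 3.26 - 0.81 = 2.450
L(5,4) = 20, L_eff = 20/255 = 0.078431
t(5,4) = 3.26 - 2.450·0.078431 = 3.068
Σt over all 8·7 pixels = 97209/850 ≈ 114.3635294
V = pitch²·Σt = 1.37²·97209/850 = 214.649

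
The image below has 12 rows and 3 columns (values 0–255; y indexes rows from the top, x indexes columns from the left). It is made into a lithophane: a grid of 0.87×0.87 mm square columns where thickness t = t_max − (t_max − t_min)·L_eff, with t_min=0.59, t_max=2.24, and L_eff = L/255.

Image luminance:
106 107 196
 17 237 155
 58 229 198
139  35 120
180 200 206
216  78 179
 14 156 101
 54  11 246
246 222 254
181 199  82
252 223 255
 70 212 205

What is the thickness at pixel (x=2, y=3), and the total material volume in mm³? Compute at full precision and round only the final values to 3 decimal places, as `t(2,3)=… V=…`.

span = t_max - t_min = 2.24 - 0.59 = 1.650
L(2,3) = 120, L_eff = 120/255 = 0.470588
t(2,3) = 2.24 - 1.650·0.470588 = 1.464
Σt over all 12·3 pixels = 75059/1700 ≈ 44.1523529
V = pitch²·Σt = 0.87²·75059/1700 = 33.419

t(2,3)=1.464 V=33.419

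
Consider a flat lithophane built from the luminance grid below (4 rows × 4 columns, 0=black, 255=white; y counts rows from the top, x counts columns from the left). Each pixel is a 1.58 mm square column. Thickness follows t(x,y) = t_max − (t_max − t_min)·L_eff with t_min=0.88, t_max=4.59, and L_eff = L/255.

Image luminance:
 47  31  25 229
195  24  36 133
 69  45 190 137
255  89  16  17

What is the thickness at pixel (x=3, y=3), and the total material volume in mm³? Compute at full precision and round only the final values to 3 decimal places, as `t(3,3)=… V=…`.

t(3,3)=4.343 V=127.475

span = t_max - t_min = 4.59 - 0.88 = 3.710
L(3,3) = 17, L_eff = 17/255 = 0.066667
t(3,3) = 4.59 - 3.710·0.066667 = 4.343
Σt over all 4·4 pixels = 651061/12750 ≈ 51.0636078
V = pitch²·Σt = 1.58²·651061/12750 = 127.475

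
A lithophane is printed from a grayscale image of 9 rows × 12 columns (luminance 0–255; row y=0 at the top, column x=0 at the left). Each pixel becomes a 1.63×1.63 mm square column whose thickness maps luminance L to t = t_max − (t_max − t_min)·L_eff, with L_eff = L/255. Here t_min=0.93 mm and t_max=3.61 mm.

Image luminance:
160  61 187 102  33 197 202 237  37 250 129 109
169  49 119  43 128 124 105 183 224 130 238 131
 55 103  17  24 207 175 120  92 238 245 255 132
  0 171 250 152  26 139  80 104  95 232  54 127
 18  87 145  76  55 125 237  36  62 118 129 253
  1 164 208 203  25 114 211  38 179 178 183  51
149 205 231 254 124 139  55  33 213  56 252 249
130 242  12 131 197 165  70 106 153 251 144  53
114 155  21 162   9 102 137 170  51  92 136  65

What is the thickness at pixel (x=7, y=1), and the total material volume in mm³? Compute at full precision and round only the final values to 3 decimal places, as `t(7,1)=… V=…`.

span = t_max - t_min = 3.61 - 0.93 = 2.680
L(7,1) = 183, L_eff = 183/255 = 0.717647
t(7,1) = 3.61 - 2.680·0.717647 = 1.687
Σt over all 9·12 pixels = 1536497/6375 ≈ 241.0191373
V = pitch²·Σt = 1.63²·1536497/6375 = 640.364

t(7,1)=1.687 V=640.364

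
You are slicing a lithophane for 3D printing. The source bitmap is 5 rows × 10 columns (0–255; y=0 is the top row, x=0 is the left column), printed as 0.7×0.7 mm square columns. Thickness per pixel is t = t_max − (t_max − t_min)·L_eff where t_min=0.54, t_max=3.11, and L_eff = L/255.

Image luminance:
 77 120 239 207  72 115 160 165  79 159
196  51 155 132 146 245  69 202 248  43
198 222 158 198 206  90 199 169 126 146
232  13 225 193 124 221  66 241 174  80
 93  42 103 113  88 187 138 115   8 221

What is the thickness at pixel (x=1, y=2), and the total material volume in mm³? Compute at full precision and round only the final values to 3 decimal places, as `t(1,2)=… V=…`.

span = t_max - t_min = 3.11 - 0.54 = 2.570
L(1,2) = 222, L_eff = 222/255 = 0.870588
t(1,2) = 3.11 - 2.570·0.870588 = 0.873
Σt over all 5·10 pixels = 699039/8500 ≈ 82.2398824
V = pitch²·Σt = 0.7²·699039/8500 = 40.298

t(1,2)=0.873 V=40.298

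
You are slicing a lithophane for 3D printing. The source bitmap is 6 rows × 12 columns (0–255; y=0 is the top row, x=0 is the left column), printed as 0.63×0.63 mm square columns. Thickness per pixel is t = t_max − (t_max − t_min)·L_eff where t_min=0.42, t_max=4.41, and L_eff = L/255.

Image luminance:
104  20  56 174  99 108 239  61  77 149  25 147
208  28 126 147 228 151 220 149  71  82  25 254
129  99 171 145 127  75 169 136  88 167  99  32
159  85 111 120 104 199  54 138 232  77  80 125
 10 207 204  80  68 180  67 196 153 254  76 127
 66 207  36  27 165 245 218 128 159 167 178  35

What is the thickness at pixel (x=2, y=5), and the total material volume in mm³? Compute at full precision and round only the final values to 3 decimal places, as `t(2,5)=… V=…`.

span = t_max - t_min = 4.41 - 0.42 = 3.990
L(2,5) = 36, L_eff = 36/255 = 0.141176
t(2,5) = 4.41 - 3.990·0.141176 = 3.847
Σt over all 6·12 pixels = 742847/4250 ≈ 174.7875294
V = pitch²·Σt = 0.63²·742847/4250 = 69.373

t(2,5)=3.847 V=69.373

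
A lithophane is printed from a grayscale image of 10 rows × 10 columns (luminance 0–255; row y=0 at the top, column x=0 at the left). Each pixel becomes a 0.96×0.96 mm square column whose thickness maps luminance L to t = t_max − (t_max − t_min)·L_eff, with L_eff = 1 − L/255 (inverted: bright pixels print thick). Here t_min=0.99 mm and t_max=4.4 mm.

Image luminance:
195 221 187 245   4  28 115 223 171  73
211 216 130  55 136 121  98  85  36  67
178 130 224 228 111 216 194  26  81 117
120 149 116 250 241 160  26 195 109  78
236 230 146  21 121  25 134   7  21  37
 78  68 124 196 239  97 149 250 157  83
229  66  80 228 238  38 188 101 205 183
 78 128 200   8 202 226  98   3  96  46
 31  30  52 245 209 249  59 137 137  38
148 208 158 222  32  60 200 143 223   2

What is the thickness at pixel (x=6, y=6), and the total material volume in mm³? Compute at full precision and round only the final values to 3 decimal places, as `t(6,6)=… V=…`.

t(6,6)=3.504 V=254.028

span = t_max - t_min = 4.4 - 0.99 = 3.410
L(6,6) = 188, L_eff = 1 - 188/255 = 0.262745 (inverted)
t(6,6) = 4.4 - 3.410·0.262745 = 3.504
Σt over all 10·10 pixels = 275.638
V = pitch²·Σt = 0.96²·275.638 = 254.028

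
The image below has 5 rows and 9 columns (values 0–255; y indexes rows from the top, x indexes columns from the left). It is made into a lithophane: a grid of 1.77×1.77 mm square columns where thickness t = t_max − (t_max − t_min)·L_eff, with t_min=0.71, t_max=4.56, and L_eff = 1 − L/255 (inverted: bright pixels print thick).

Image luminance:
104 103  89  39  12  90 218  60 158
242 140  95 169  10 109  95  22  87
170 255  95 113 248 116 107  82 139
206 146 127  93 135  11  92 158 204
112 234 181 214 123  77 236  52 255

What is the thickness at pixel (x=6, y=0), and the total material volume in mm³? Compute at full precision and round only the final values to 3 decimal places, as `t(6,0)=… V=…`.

span = t_max - t_min = 4.56 - 0.71 = 3.850
L(6,0) = 218, L_eff = 1 - 218/255 = 0.145098 (inverted)
t(6,0) = 4.56 - 3.850·0.145098 = 4.001
Σt over all 5·9 pixels = 50943/425 ≈ 119.8658824
V = pitch²·Σt = 1.77²·50943/425 = 375.528

t(6,0)=4.001 V=375.528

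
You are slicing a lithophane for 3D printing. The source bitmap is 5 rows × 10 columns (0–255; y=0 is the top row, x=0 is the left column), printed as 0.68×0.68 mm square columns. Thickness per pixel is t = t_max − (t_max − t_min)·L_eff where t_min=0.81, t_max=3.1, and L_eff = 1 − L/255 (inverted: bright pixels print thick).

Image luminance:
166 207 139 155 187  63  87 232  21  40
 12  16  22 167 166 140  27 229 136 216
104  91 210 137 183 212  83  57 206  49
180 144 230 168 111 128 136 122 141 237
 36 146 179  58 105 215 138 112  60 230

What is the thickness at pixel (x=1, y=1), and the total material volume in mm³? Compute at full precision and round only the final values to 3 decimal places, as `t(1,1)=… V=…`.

t(1,1)=0.954 V=46.283

span = t_max - t_min = 3.1 - 0.81 = 2.290
L(1,1) = 16, L_eff = 1 - 16/255 = 0.937255 (inverted)
t(1,1) = 3.1 - 2.290·0.937255 = 0.954
Σt over all 5·10 pixels = 425399/4250 ≈ 100.0938824
V = pitch²·Σt = 0.68²·425399/4250 = 46.283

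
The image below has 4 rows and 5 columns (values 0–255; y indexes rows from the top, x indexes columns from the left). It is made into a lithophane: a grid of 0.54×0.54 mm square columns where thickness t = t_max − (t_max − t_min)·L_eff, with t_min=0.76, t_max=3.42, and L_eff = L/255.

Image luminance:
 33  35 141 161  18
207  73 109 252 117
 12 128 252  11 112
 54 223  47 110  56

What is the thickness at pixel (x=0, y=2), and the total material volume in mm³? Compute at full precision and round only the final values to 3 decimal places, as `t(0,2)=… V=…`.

span = t_max - t_min = 3.42 - 0.76 = 2.660
L(0,2) = 12, L_eff = 12/255 = 0.047059
t(0,2) = 3.42 - 2.660·0.047059 = 3.295
Σt over all 4·5 pixels = 195339/4250 ≈ 45.9621176
V = pitch²·Σt = 0.54²·195339/4250 = 13.403

t(0,2)=3.295 V=13.403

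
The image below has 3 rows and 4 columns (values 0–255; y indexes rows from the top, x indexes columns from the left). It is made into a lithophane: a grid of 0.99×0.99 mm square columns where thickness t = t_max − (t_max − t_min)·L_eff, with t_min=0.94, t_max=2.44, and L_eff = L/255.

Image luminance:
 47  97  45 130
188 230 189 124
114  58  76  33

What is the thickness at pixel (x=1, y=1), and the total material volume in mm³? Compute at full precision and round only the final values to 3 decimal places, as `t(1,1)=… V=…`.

t(1,1)=1.087 V=21.024

span = t_max - t_min = 2.44 - 0.94 = 1.500
L(1,1) = 230, L_eff = 230/255 = 0.901961
t(1,1) = 2.44 - 1.500·0.901961 = 1.087
Σt over all 3·4 pixels = 18233/850 ≈ 21.4505882
V = pitch²·Σt = 0.99²·18233/850 = 21.024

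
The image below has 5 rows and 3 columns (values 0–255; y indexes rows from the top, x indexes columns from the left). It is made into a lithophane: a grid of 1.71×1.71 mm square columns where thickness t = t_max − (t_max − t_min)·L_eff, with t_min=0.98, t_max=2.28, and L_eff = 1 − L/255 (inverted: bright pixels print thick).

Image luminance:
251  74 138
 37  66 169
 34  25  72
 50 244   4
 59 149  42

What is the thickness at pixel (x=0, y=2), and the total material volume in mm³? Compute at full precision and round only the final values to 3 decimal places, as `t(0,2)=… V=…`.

span = t_max - t_min = 2.28 - 0.98 = 1.300
L(0,2) = 34, L_eff = 1 - 34/255 = 0.866667 (inverted)
t(0,2) = 2.28 - 1.300·0.866667 = 1.153
Σt over all 5·3 pixels = 55867/2550 ≈ 21.9086275
V = pitch²·Σt = 1.71²·55867/2550 = 64.063

t(0,2)=1.153 V=64.063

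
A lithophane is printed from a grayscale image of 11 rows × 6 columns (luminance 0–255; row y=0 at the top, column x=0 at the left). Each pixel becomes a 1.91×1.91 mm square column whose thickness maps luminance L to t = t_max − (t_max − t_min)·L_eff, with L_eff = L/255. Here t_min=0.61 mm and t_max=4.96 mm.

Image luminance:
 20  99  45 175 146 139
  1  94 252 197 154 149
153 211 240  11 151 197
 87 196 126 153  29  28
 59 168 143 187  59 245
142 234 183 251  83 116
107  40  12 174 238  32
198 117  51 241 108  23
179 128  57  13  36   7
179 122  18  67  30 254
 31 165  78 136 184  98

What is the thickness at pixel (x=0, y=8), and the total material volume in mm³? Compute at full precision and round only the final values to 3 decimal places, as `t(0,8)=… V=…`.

span = t_max - t_min = 4.96 - 0.61 = 4.350
L(0,8) = 179, L_eff = 179/255 = 0.701961
t(0,8) = 4.96 - 4.350·0.701961 = 1.906
Σt over all 11·6 pixels = 161589/850 ≈ 190.1047059
V = pitch²·Σt = 1.91²·161589/850 = 693.521

t(0,8)=1.906 V=693.521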